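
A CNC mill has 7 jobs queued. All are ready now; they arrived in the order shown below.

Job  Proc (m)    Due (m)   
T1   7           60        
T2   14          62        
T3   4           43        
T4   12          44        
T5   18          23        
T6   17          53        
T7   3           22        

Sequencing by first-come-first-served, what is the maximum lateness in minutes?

FIFO (arrival order): T1 T2 T3 T4 T5 T6 T7.
T1: 0→7, due 60, lateness -53
T2: 7→21, due 62, lateness -41
T3: 21→25, due 43, lateness -18
T4: 25→37, due 44, lateness -7
T5: 37→55, due 23, lateness 32
T6: 55→72, due 53, lateness 19
T7: 72→75, due 22, lateness 53
Maximum = 53.

53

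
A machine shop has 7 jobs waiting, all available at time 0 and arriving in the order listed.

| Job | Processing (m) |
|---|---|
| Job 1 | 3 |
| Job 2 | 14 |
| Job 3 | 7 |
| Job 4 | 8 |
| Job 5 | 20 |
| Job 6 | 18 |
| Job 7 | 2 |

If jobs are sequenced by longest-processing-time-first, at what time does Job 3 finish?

LPT (decreasing processing time): Job 5 Job 6 Job 2 Job 4 Job 3 Job 1 Job 7.
Job 5: 0→20
Job 6: 20→38
Job 2: 38→52
Job 4: 52→60
Job 3: 60→67

67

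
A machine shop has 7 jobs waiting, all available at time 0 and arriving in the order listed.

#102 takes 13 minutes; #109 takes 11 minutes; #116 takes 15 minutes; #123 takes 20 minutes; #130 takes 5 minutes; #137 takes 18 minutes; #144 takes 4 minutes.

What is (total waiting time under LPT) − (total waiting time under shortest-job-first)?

156

LPT (decreasing processing time): #123 #137 #116 #102 #109 #130 #144.
#123: waits 0, runs 0→20
#137: waits 20, runs 20→38
#116: waits 38, runs 38→53
#102: waits 53, runs 53→66
#109: waits 66, runs 66→77
#130: waits 77, runs 77→82
#144: waits 82, runs 82→86
Sum = 0+20+38+53+66+77+82 = 336.
SPT (increasing processing time): #144 #130 #109 #102 #116 #137 #123.
#144: waits 0, runs 0→4
#130: waits 4, runs 4→9
#109: waits 9, runs 9→20
#102: waits 20, runs 20→33
#116: waits 33, runs 33→48
#137: waits 48, runs 48→66
#123: waits 66, runs 66→86
Sum = 0+4+9+20+33+48+66 = 180.
Difference = 336 − 180 = 156.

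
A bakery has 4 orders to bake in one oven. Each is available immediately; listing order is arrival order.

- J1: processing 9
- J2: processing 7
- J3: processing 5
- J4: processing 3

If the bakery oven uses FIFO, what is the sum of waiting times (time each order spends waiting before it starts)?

FIFO (arrival order): J1 J2 J3 J4.
J1: waits 0, runs 0→9
J2: waits 9, runs 9→16
J3: waits 16, runs 16→21
J4: waits 21, runs 21→24
Sum = 0+9+16+21 = 46.

46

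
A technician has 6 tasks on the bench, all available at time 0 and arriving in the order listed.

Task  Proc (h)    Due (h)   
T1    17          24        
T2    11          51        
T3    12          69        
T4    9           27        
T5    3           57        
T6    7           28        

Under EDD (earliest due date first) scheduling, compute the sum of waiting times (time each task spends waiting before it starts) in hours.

EDD (increasing due date): T1 T4 T6 T2 T5 T3.
T1: waits 0, runs 0→17
T4: waits 17, runs 17→26
T6: waits 26, runs 26→33
T2: waits 33, runs 33→44
T5: waits 44, runs 44→47
T3: waits 47, runs 47→59
Sum = 0+17+26+33+44+47 = 167.

167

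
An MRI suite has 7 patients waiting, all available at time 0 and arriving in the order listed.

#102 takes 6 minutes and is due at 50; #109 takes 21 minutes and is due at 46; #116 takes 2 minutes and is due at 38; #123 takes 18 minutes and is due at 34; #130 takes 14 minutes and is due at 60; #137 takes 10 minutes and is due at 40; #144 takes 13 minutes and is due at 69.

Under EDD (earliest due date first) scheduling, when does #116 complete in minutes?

20

EDD (increasing due date): #123 #116 #137 #109 #102 #130 #144.
#123: 0→18
#116: 18→20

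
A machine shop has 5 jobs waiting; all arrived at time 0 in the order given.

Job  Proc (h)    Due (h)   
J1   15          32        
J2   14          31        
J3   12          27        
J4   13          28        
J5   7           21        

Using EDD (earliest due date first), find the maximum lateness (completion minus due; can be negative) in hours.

EDD (increasing due date): J5 J3 J4 J2 J1.
J5: 0→7, due 21, lateness -14
J3: 7→19, due 27, lateness -8
J4: 19→32, due 28, lateness 4
J2: 32→46, due 31, lateness 15
J1: 46→61, due 32, lateness 29
Maximum = 29.

29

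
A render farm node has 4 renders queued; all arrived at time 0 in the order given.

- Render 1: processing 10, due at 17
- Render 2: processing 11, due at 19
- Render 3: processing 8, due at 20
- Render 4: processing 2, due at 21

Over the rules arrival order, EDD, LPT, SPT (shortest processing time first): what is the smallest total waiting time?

FIFO (arrival order): Render 1 Render 2 Render 3 Render 4.
Render 1: waits 0, runs 0→10
Render 2: waits 10, runs 10→21
Render 3: waits 21, runs 21→29
Render 4: waits 29, runs 29→31
Sum = 0+10+21+29 = 60.
EDD (increasing due date): Render 1 Render 2 Render 3 Render 4.
Render 1: waits 0, runs 0→10
Render 2: waits 10, runs 10→21
Render 3: waits 21, runs 21→29
Render 4: waits 29, runs 29→31
Sum = 0+10+21+29 = 60.
LPT (decreasing processing time): Render 2 Render 1 Render 3 Render 4.
Render 2: waits 0, runs 0→11
Render 1: waits 11, runs 11→21
Render 3: waits 21, runs 21→29
Render 4: waits 29, runs 29→31
Sum = 0+11+21+29 = 61.
SPT (increasing processing time): Render 4 Render 3 Render 1 Render 2.
Render 4: waits 0, runs 0→2
Render 3: waits 2, runs 2→10
Render 1: waits 10, runs 10→20
Render 2: waits 20, runs 20→31
Sum = 0+2+10+20 = 32.
FIFO 60, EDD 60, LPT 61, SPT 32 → minimum 32.

32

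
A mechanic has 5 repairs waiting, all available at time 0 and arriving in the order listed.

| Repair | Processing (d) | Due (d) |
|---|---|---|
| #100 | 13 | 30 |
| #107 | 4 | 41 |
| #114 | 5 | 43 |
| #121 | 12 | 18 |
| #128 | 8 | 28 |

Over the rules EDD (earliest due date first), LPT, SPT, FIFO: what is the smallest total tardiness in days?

3

EDD (increasing due date): #121 #128 #100 #107 #114.
#121: 0→12, due 18, tardiness 0
#128: 12→20, due 28, tardiness 0
#100: 20→33, due 30, tardiness 3
#107: 33→37, due 41, tardiness 0
#114: 37→42, due 43, tardiness 0
Sum = 0+0+3+0+0 = 3.
LPT (decreasing processing time): #100 #121 #128 #114 #107.
#100: 0→13, due 30, tardiness 0
#121: 13→25, due 18, tardiness 7
#128: 25→33, due 28, tardiness 5
#114: 33→38, due 43, tardiness 0
#107: 38→42, due 41, tardiness 1
Sum = 0+7+5+0+1 = 13.
SPT (increasing processing time): #107 #114 #128 #121 #100.
#107: 0→4, due 41, tardiness 0
#114: 4→9, due 43, tardiness 0
#128: 9→17, due 28, tardiness 0
#121: 17→29, due 18, tardiness 11
#100: 29→42, due 30, tardiness 12
Sum = 0+0+0+11+12 = 23.
FIFO (arrival order): #100 #107 #114 #121 #128.
#100: 0→13, due 30, tardiness 0
#107: 13→17, due 41, tardiness 0
#114: 17→22, due 43, tardiness 0
#121: 22→34, due 18, tardiness 16
#128: 34→42, due 28, tardiness 14
Sum = 0+0+0+16+14 = 30.
EDD 3, LPT 13, SPT 23, FIFO 30 → minimum 3.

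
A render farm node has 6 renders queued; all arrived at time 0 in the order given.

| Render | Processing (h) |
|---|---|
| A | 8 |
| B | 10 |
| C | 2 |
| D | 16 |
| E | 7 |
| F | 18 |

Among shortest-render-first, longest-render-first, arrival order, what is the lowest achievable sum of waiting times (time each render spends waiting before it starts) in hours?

SPT (increasing processing time): C E A B D F.
C: waits 0, runs 0→2
E: waits 2, runs 2→9
A: waits 9, runs 9→17
B: waits 17, runs 17→27
D: waits 27, runs 27→43
F: waits 43, runs 43→61
Sum = 0+2+9+17+27+43 = 98.
LPT (decreasing processing time): F D B A E C.
F: waits 0, runs 0→18
D: waits 18, runs 18→34
B: waits 34, runs 34→44
A: waits 44, runs 44→52
E: waits 52, runs 52→59
C: waits 59, runs 59→61
Sum = 0+18+34+44+52+59 = 207.
FIFO (arrival order): A B C D E F.
A: waits 0, runs 0→8
B: waits 8, runs 8→18
C: waits 18, runs 18→20
D: waits 20, runs 20→36
E: waits 36, runs 36→43
F: waits 43, runs 43→61
Sum = 0+8+18+20+36+43 = 125.
SPT 98, LPT 207, FIFO 125 → minimum 98.

98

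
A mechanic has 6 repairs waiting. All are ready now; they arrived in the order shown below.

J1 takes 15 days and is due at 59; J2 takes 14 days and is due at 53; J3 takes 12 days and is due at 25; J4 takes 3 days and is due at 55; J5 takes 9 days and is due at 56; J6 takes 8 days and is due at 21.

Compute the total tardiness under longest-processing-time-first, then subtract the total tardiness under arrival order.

LPT (decreasing processing time): J1 J2 J3 J5 J6 J4.
J1: 0→15, due 59, tardiness 0
J2: 15→29, due 53, tardiness 0
J3: 29→41, due 25, tardiness 16
J5: 41→50, due 56, tardiness 0
J6: 50→58, due 21, tardiness 37
J4: 58→61, due 55, tardiness 6
Sum = 0+0+16+0+37+6 = 59.
FIFO (arrival order): J1 J2 J3 J4 J5 J6.
J1: 0→15, due 59, tardiness 0
J2: 15→29, due 53, tardiness 0
J3: 29→41, due 25, tardiness 16
J4: 41→44, due 55, tardiness 0
J5: 44→53, due 56, tardiness 0
J6: 53→61, due 21, tardiness 40
Sum = 0+0+16+0+0+40 = 56.
Difference = 59 − 56 = 3.

3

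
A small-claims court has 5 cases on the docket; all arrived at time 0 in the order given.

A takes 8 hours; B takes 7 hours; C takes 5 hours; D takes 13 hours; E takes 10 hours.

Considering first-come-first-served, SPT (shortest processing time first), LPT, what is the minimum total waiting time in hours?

67

FIFO (arrival order): A B C D E.
A: waits 0, runs 0→8
B: waits 8, runs 8→15
C: waits 15, runs 15→20
D: waits 20, runs 20→33
E: waits 33, runs 33→43
Sum = 0+8+15+20+33 = 76.
SPT (increasing processing time): C B A E D.
C: waits 0, runs 0→5
B: waits 5, runs 5→12
A: waits 12, runs 12→20
E: waits 20, runs 20→30
D: waits 30, runs 30→43
Sum = 0+5+12+20+30 = 67.
LPT (decreasing processing time): D E A B C.
D: waits 0, runs 0→13
E: waits 13, runs 13→23
A: waits 23, runs 23→31
B: waits 31, runs 31→38
C: waits 38, runs 38→43
Sum = 0+13+23+31+38 = 105.
FIFO 76, SPT 67, LPT 105 → minimum 67.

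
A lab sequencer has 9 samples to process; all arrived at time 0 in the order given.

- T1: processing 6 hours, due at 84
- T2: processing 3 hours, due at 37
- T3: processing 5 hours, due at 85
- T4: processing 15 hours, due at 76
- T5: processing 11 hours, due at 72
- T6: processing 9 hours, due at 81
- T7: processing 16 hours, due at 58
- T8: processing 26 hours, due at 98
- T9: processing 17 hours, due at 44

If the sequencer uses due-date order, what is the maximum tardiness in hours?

EDD (increasing due date): T2 T9 T7 T5 T4 T6 T1 T3 T8.
T2: 0→3, due 37, tardiness 0
T9: 3→20, due 44, tardiness 0
T7: 20→36, due 58, tardiness 0
T5: 36→47, due 72, tardiness 0
T4: 47→62, due 76, tardiness 0
T6: 62→71, due 81, tardiness 0
T1: 71→77, due 84, tardiness 0
T3: 77→82, due 85, tardiness 0
T8: 82→108, due 98, tardiness 10
Maximum = 10.

10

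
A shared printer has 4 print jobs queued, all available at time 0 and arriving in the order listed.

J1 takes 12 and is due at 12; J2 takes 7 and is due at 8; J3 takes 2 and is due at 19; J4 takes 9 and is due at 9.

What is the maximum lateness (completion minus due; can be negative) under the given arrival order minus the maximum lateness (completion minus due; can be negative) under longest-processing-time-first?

1

FIFO (arrival order): J1 J2 J3 J4.
J1: 0→12, due 12, lateness 0
J2: 12→19, due 8, lateness 11
J3: 19→21, due 19, lateness 2
J4: 21→30, due 9, lateness 21
Maximum = 21.
LPT (decreasing processing time): J1 J4 J2 J3.
J1: 0→12, due 12, lateness 0
J4: 12→21, due 9, lateness 12
J2: 21→28, due 8, lateness 20
J3: 28→30, due 19, lateness 11
Maximum = 20.
Difference = 21 − 20 = 1.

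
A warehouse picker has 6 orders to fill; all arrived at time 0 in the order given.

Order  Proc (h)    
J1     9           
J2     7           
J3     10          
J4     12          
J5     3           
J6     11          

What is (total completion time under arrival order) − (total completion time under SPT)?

FIFO (arrival order): J1 J2 J3 J4 J5 J6.
J1: 0→9
J2: 9→16
J3: 16→26
J4: 26→38
J5: 38→41
J6: 41→52
Sum = 9+16+26+38+41+52 = 182.
SPT (increasing processing time): J5 J2 J1 J3 J6 J4.
J5: 0→3
J2: 3→10
J1: 10→19
J3: 19→29
J6: 29→40
J4: 40→52
Sum = 3+10+19+29+40+52 = 153.
Difference = 182 − 153 = 29.

29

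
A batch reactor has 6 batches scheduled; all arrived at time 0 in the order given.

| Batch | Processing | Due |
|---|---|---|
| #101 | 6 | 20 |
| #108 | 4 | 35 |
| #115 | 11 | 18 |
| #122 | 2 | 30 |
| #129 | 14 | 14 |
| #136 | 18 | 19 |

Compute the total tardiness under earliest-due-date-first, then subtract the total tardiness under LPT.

EDD (increasing due date): #129 #115 #136 #101 #122 #108.
#129: 0→14, due 14, tardiness 0
#115: 14→25, due 18, tardiness 7
#136: 25→43, due 19, tardiness 24
#101: 43→49, due 20, tardiness 29
#122: 49→51, due 30, tardiness 21
#108: 51→55, due 35, tardiness 20
Sum = 0+7+24+29+21+20 = 101.
LPT (decreasing processing time): #136 #129 #115 #101 #108 #122.
#136: 0→18, due 19, tardiness 0
#129: 18→32, due 14, tardiness 18
#115: 32→43, due 18, tardiness 25
#101: 43→49, due 20, tardiness 29
#108: 49→53, due 35, tardiness 18
#122: 53→55, due 30, tardiness 25
Sum = 0+18+25+29+18+25 = 115.
Difference = 101 − 115 = -14.

-14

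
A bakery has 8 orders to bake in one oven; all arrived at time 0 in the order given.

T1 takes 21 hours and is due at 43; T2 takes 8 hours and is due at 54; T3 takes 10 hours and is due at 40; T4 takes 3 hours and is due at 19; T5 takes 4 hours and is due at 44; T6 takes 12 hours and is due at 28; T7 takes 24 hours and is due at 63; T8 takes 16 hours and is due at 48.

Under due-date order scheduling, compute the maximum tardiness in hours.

EDD (increasing due date): T4 T6 T3 T1 T5 T8 T2 T7.
T4: 0→3, due 19, tardiness 0
T6: 3→15, due 28, tardiness 0
T3: 15→25, due 40, tardiness 0
T1: 25→46, due 43, tardiness 3
T5: 46→50, due 44, tardiness 6
T8: 50→66, due 48, tardiness 18
T2: 66→74, due 54, tardiness 20
T7: 74→98, due 63, tardiness 35
Maximum = 35.

35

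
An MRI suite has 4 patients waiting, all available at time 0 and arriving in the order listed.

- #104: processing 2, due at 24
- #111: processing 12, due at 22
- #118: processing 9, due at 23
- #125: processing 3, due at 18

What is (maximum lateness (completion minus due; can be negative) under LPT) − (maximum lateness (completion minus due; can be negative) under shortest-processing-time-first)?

2

LPT (decreasing processing time): #111 #118 #125 #104.
#111: 0→12, due 22, lateness -10
#118: 12→21, due 23, lateness -2
#125: 21→24, due 18, lateness 6
#104: 24→26, due 24, lateness 2
Maximum = 6.
SPT (increasing processing time): #104 #125 #118 #111.
#104: 0→2, due 24, lateness -22
#125: 2→5, due 18, lateness -13
#118: 5→14, due 23, lateness -9
#111: 14→26, due 22, lateness 4
Maximum = 4.
Difference = 6 − 4 = 2.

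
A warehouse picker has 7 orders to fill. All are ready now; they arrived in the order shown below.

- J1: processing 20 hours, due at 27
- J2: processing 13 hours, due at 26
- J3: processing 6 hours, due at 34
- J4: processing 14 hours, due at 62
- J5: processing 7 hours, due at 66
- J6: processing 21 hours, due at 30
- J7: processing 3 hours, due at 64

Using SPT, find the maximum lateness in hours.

SPT (increasing processing time): J7 J3 J5 J2 J4 J1 J6.
J7: 0→3, due 64, lateness -61
J3: 3→9, due 34, lateness -25
J5: 9→16, due 66, lateness -50
J2: 16→29, due 26, lateness 3
J4: 29→43, due 62, lateness -19
J1: 43→63, due 27, lateness 36
J6: 63→84, due 30, lateness 54
Maximum = 54.

54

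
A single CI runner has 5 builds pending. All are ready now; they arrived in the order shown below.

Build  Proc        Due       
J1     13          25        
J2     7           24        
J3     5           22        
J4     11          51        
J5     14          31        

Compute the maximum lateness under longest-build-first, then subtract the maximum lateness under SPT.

9

LPT (decreasing processing time): J5 J1 J4 J2 J3.
J5: 0→14, due 31, lateness -17
J1: 14→27, due 25, lateness 2
J4: 27→38, due 51, lateness -13
J2: 38→45, due 24, lateness 21
J3: 45→50, due 22, lateness 28
Maximum = 28.
SPT (increasing processing time): J3 J2 J4 J1 J5.
J3: 0→5, due 22, lateness -17
J2: 5→12, due 24, lateness -12
J4: 12→23, due 51, lateness -28
J1: 23→36, due 25, lateness 11
J5: 36→50, due 31, lateness 19
Maximum = 19.
Difference = 28 − 19 = 9.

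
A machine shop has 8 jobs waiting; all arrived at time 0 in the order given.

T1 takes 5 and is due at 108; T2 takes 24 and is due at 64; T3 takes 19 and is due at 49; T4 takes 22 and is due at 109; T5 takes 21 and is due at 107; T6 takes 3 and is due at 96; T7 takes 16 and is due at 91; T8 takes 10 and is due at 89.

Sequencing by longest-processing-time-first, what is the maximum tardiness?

LPT (decreasing processing time): T2 T4 T5 T3 T7 T8 T1 T6.
T2: 0→24, due 64, tardiness 0
T4: 24→46, due 109, tardiness 0
T5: 46→67, due 107, tardiness 0
T3: 67→86, due 49, tardiness 37
T7: 86→102, due 91, tardiness 11
T8: 102→112, due 89, tardiness 23
T1: 112→117, due 108, tardiness 9
T6: 117→120, due 96, tardiness 24
Maximum = 37.

37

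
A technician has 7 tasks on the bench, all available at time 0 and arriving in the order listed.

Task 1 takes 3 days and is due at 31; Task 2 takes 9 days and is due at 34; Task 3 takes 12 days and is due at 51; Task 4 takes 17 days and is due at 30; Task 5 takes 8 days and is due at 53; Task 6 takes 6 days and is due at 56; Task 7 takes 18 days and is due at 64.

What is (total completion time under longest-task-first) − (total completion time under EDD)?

LPT (decreasing processing time): Task 7 Task 4 Task 3 Task 2 Task 5 Task 6 Task 1.
Task 7: 0→18
Task 4: 18→35
Task 3: 35→47
Task 2: 47→56
Task 5: 56→64
Task 6: 64→70
Task 1: 70→73
Sum = 18+35+47+56+64+70+73 = 363.
EDD (increasing due date): Task 4 Task 1 Task 2 Task 3 Task 5 Task 6 Task 7.
Task 4: 0→17
Task 1: 17→20
Task 2: 20→29
Task 3: 29→41
Task 5: 41→49
Task 6: 49→55
Task 7: 55→73
Sum = 17+20+29+41+49+55+73 = 284.
Difference = 363 − 284 = 79.

79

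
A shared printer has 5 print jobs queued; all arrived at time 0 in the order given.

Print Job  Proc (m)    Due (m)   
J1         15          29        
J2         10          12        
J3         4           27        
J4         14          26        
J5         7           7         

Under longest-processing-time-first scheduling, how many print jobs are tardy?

4

LPT (decreasing processing time): J1 J4 J2 J5 J3.
J1: 0→15, due 29, tardiness 0
J4: 15→29, due 26, tardiness 3
J2: 29→39, due 12, tardiness 27
J5: 39→46, due 7, tardiness 39
J3: 46→50, due 27, tardiness 23
Late print jobs: 4.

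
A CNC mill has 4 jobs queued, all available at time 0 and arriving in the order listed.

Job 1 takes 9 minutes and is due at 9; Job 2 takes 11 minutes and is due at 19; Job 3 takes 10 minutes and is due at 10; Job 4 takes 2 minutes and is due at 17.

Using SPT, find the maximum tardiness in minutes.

SPT (increasing processing time): Job 4 Job 1 Job 3 Job 2.
Job 4: 0→2, due 17, tardiness 0
Job 1: 2→11, due 9, tardiness 2
Job 3: 11→21, due 10, tardiness 11
Job 2: 21→32, due 19, tardiness 13
Maximum = 13.

13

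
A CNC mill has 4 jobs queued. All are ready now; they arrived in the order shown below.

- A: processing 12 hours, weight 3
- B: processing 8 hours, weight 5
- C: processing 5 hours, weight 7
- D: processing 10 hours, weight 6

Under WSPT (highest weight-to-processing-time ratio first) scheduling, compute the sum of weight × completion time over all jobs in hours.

343

WSPT (decreasing weight/processing-time ratio): C B D A.
C: finishes 5, weight 7, w·C = 35
B: finishes 13, weight 5, w·C = 65
D: finishes 23, weight 6, w·C = 138
A: finishes 35, weight 3, w·C = 105
Sum = 35+65+138+105 = 343.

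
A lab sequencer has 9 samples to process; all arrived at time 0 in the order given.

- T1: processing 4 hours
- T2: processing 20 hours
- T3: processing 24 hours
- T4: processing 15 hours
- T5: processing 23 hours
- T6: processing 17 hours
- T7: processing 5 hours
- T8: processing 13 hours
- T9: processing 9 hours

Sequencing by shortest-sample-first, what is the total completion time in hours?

SPT (increasing processing time): T1 T7 T9 T8 T4 T6 T2 T5 T3.
T1: 0→4
T7: 4→9
T9: 9→18
T8: 18→31
T4: 31→46
T6: 46→63
T2: 63→83
T5: 83→106
T3: 106→130
Sum = 4+9+18+31+46+63+83+106+130 = 490.

490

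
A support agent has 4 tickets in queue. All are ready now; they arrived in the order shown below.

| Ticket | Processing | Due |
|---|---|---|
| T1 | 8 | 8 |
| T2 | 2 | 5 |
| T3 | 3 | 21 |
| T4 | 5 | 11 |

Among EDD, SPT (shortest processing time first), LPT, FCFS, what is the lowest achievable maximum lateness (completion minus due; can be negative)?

4

EDD (increasing due date): T2 T1 T4 T3.
T2: 0→2, due 5, lateness -3
T1: 2→10, due 8, lateness 2
T4: 10→15, due 11, lateness 4
T3: 15→18, due 21, lateness -3
Maximum = 4.
SPT (increasing processing time): T2 T3 T4 T1.
T2: 0→2, due 5, lateness -3
T3: 2→5, due 21, lateness -16
T4: 5→10, due 11, lateness -1
T1: 10→18, due 8, lateness 10
Maximum = 10.
LPT (decreasing processing time): T1 T4 T3 T2.
T1: 0→8, due 8, lateness 0
T4: 8→13, due 11, lateness 2
T3: 13→16, due 21, lateness -5
T2: 16→18, due 5, lateness 13
Maximum = 13.
FIFO (arrival order): T1 T2 T3 T4.
T1: 0→8, due 8, lateness 0
T2: 8→10, due 5, lateness 5
T3: 10→13, due 21, lateness -8
T4: 13→18, due 11, lateness 7
Maximum = 7.
EDD 4, SPT 10, LPT 13, FIFO 7 → minimum 4.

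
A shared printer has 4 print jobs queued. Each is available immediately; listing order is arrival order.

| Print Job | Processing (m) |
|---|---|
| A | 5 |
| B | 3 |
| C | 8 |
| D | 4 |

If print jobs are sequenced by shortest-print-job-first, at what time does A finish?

12

SPT (increasing processing time): B D A C.
B: 0→3
D: 3→7
A: 7→12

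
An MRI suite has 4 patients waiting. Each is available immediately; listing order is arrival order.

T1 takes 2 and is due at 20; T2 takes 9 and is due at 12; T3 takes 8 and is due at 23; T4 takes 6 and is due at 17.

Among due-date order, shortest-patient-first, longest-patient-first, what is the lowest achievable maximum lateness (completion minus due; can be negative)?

EDD (increasing due date): T2 T4 T1 T3.
T2: 0→9, due 12, lateness -3
T4: 9→15, due 17, lateness -2
T1: 15→17, due 20, lateness -3
T3: 17→25, due 23, lateness 2
Maximum = 2.
SPT (increasing processing time): T1 T4 T3 T2.
T1: 0→2, due 20, lateness -18
T4: 2→8, due 17, lateness -9
T3: 8→16, due 23, lateness -7
T2: 16→25, due 12, lateness 13
Maximum = 13.
LPT (decreasing processing time): T2 T3 T4 T1.
T2: 0→9, due 12, lateness -3
T3: 9→17, due 23, lateness -6
T4: 17→23, due 17, lateness 6
T1: 23→25, due 20, lateness 5
Maximum = 6.
EDD 2, SPT 13, LPT 6 → minimum 2.

2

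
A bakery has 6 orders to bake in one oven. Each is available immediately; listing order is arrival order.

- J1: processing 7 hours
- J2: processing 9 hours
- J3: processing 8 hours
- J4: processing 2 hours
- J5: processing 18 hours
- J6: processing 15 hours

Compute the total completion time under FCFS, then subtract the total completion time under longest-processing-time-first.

FIFO (arrival order): J1 J2 J3 J4 J5 J6.
J1: 0→7
J2: 7→16
J3: 16→24
J4: 24→26
J5: 26→44
J6: 44→59
Sum = 7+16+24+26+44+59 = 176.
LPT (decreasing processing time): J5 J6 J2 J3 J1 J4.
J5: 0→18
J6: 18→33
J2: 33→42
J3: 42→50
J1: 50→57
J4: 57→59
Sum = 18+33+42+50+57+59 = 259.
Difference = 176 − 259 = -83.

-83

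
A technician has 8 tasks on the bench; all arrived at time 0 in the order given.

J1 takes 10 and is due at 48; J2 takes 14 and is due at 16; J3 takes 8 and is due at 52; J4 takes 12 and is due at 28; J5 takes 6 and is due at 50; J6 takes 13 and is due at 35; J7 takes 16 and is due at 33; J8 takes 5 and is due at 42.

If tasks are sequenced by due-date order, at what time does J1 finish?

EDD (increasing due date): J2 J4 J7 J6 J8 J1 J5 J3.
J2: 0→14
J4: 14→26
J7: 26→42
J6: 42→55
J8: 55→60
J1: 60→70

70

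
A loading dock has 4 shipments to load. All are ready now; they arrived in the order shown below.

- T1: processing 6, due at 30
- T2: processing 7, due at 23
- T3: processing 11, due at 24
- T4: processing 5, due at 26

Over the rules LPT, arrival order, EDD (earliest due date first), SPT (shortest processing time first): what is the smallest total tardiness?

0

LPT (decreasing processing time): T3 T2 T1 T4.
T3: 0→11, due 24, tardiness 0
T2: 11→18, due 23, tardiness 0
T1: 18→24, due 30, tardiness 0
T4: 24→29, due 26, tardiness 3
Sum = 0+0+0+3 = 3.
FIFO (arrival order): T1 T2 T3 T4.
T1: 0→6, due 30, tardiness 0
T2: 6→13, due 23, tardiness 0
T3: 13→24, due 24, tardiness 0
T4: 24→29, due 26, tardiness 3
Sum = 0+0+0+3 = 3.
EDD (increasing due date): T2 T3 T4 T1.
T2: 0→7, due 23, tardiness 0
T3: 7→18, due 24, tardiness 0
T4: 18→23, due 26, tardiness 0
T1: 23→29, due 30, tardiness 0
Sum = 0+0+0+0 = 0.
SPT (increasing processing time): T4 T1 T2 T3.
T4: 0→5, due 26, tardiness 0
T1: 5→11, due 30, tardiness 0
T2: 11→18, due 23, tardiness 0
T3: 18→29, due 24, tardiness 5
Sum = 0+0+0+5 = 5.
LPT 3, FIFO 3, EDD 0, SPT 5 → minimum 0.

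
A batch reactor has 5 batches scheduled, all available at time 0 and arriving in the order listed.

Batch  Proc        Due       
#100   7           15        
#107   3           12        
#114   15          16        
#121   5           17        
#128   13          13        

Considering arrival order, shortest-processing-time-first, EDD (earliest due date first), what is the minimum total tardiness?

FIFO (arrival order): #100 #107 #114 #121 #128.
#100: 0→7, due 15, tardiness 0
#107: 7→10, due 12, tardiness 0
#114: 10→25, due 16, tardiness 9
#121: 25→30, due 17, tardiness 13
#128: 30→43, due 13, tardiness 30
Sum = 0+0+9+13+30 = 52.
SPT (increasing processing time): #107 #121 #100 #128 #114.
#107: 0→3, due 12, tardiness 0
#121: 3→8, due 17, tardiness 0
#100: 8→15, due 15, tardiness 0
#128: 15→28, due 13, tardiness 15
#114: 28→43, due 16, tardiness 27
Sum = 0+0+0+15+27 = 42.
EDD (increasing due date): #107 #128 #100 #114 #121.
#107: 0→3, due 12, tardiness 0
#128: 3→16, due 13, tardiness 3
#100: 16→23, due 15, tardiness 8
#114: 23→38, due 16, tardiness 22
#121: 38→43, due 17, tardiness 26
Sum = 0+3+8+22+26 = 59.
FIFO 52, SPT 42, EDD 59 → minimum 42.

42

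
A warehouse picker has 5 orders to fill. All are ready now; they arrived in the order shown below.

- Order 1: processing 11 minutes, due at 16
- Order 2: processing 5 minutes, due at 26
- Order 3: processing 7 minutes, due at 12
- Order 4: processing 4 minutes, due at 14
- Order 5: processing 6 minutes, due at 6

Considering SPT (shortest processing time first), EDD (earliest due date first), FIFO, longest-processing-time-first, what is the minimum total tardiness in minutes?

SPT (increasing processing time): Order 4 Order 2 Order 5 Order 3 Order 1.
Order 4: 0→4, due 14, tardiness 0
Order 2: 4→9, due 26, tardiness 0
Order 5: 9→15, due 6, tardiness 9
Order 3: 15→22, due 12, tardiness 10
Order 1: 22→33, due 16, tardiness 17
Sum = 0+0+9+10+17 = 36.
EDD (increasing due date): Order 5 Order 3 Order 4 Order 1 Order 2.
Order 5: 0→6, due 6, tardiness 0
Order 3: 6→13, due 12, tardiness 1
Order 4: 13→17, due 14, tardiness 3
Order 1: 17→28, due 16, tardiness 12
Order 2: 28→33, due 26, tardiness 7
Sum = 0+1+3+12+7 = 23.
FIFO (arrival order): Order 1 Order 2 Order 3 Order 4 Order 5.
Order 1: 0→11, due 16, tardiness 0
Order 2: 11→16, due 26, tardiness 0
Order 3: 16→23, due 12, tardiness 11
Order 4: 23→27, due 14, tardiness 13
Order 5: 27→33, due 6, tardiness 27
Sum = 0+0+11+13+27 = 51.
LPT (decreasing processing time): Order 1 Order 3 Order 5 Order 2 Order 4.
Order 1: 0→11, due 16, tardiness 0
Order 3: 11→18, due 12, tardiness 6
Order 5: 18→24, due 6, tardiness 18
Order 2: 24→29, due 26, tardiness 3
Order 4: 29→33, due 14, tardiness 19
Sum = 0+6+18+3+19 = 46.
SPT 36, EDD 23, FIFO 51, LPT 46 → minimum 23.

23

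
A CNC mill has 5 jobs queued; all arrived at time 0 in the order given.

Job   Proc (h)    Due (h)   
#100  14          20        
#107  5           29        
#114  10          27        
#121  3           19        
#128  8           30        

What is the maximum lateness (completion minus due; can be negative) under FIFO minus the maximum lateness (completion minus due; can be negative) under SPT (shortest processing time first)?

-7

FIFO (arrival order): #100 #107 #114 #121 #128.
#100: 0→14, due 20, lateness -6
#107: 14→19, due 29, lateness -10
#114: 19→29, due 27, lateness 2
#121: 29→32, due 19, lateness 13
#128: 32→40, due 30, lateness 10
Maximum = 13.
SPT (increasing processing time): #121 #107 #128 #114 #100.
#121: 0→3, due 19, lateness -16
#107: 3→8, due 29, lateness -21
#128: 8→16, due 30, lateness -14
#114: 16→26, due 27, lateness -1
#100: 26→40, due 20, lateness 20
Maximum = 20.
Difference = 13 − 20 = -7.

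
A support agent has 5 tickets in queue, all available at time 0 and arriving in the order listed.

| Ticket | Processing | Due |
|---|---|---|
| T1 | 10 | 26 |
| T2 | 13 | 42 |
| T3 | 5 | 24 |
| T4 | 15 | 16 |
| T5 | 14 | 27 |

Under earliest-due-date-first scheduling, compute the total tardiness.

36

EDD (increasing due date): T4 T3 T1 T5 T2.
T4: 0→15, due 16, tardiness 0
T3: 15→20, due 24, tardiness 0
T1: 20→30, due 26, tardiness 4
T5: 30→44, due 27, tardiness 17
T2: 44→57, due 42, tardiness 15
Sum = 0+0+4+17+15 = 36.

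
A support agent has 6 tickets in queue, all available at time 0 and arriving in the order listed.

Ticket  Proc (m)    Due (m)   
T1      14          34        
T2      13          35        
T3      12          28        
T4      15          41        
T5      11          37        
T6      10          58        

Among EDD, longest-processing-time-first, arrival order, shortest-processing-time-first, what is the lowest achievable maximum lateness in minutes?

24

EDD (increasing due date): T3 T1 T2 T5 T4 T6.
T3: 0→12, due 28, lateness -16
T1: 12→26, due 34, lateness -8
T2: 26→39, due 35, lateness 4
T5: 39→50, due 37, lateness 13
T4: 50→65, due 41, lateness 24
T6: 65→75, due 58, lateness 17
Maximum = 24.
LPT (decreasing processing time): T4 T1 T2 T3 T5 T6.
T4: 0→15, due 41, lateness -26
T1: 15→29, due 34, lateness -5
T2: 29→42, due 35, lateness 7
T3: 42→54, due 28, lateness 26
T5: 54→65, due 37, lateness 28
T6: 65→75, due 58, lateness 17
Maximum = 28.
FIFO (arrival order): T1 T2 T3 T4 T5 T6.
T1: 0→14, due 34, lateness -20
T2: 14→27, due 35, lateness -8
T3: 27→39, due 28, lateness 11
T4: 39→54, due 41, lateness 13
T5: 54→65, due 37, lateness 28
T6: 65→75, due 58, lateness 17
Maximum = 28.
SPT (increasing processing time): T6 T5 T3 T2 T1 T4.
T6: 0→10, due 58, lateness -48
T5: 10→21, due 37, lateness -16
T3: 21→33, due 28, lateness 5
T2: 33→46, due 35, lateness 11
T1: 46→60, due 34, lateness 26
T4: 60→75, due 41, lateness 34
Maximum = 34.
EDD 24, LPT 28, FIFO 28, SPT 34 → minimum 24.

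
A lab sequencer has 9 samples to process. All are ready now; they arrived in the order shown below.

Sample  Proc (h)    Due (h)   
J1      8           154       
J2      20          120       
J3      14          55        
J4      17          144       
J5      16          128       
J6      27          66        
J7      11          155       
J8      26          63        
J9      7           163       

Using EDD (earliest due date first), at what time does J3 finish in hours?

14

EDD (increasing due date): J3 J8 J6 J2 J5 J4 J1 J7 J9.
J3: 0→14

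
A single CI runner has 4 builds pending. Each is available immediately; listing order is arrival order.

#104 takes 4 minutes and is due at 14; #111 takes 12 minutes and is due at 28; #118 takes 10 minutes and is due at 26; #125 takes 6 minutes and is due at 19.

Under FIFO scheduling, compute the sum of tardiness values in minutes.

FIFO (arrival order): #104 #111 #118 #125.
#104: 0→4, due 14, tardiness 0
#111: 4→16, due 28, tardiness 0
#118: 16→26, due 26, tardiness 0
#125: 26→32, due 19, tardiness 13
Sum = 0+0+0+13 = 13.

13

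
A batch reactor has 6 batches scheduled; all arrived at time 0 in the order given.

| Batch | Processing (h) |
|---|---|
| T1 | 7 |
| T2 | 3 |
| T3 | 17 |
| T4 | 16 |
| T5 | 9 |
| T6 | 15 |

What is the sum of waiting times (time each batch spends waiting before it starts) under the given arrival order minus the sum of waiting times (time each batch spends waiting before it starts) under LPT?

FIFO (arrival order): T1 T2 T3 T4 T5 T6.
T1: waits 0, runs 0→7
T2: waits 7, runs 7→10
T3: waits 10, runs 10→27
T4: waits 27, runs 27→43
T5: waits 43, runs 43→52
T6: waits 52, runs 52→67
Sum = 0+7+10+27+43+52 = 139.
LPT (decreasing processing time): T3 T4 T6 T5 T1 T2.
T3: waits 0, runs 0→17
T4: waits 17, runs 17→33
T6: waits 33, runs 33→48
T5: waits 48, runs 48→57
T1: waits 57, runs 57→64
T2: waits 64, runs 64→67
Sum = 0+17+33+48+57+64 = 219.
Difference = 139 − 219 = -80.

-80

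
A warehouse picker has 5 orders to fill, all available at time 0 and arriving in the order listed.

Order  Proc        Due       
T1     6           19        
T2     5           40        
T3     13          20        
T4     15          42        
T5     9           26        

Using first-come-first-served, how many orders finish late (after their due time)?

2

FIFO (arrival order): T1 T2 T3 T4 T5.
T1: 0→6, due 19, tardiness 0
T2: 6→11, due 40, tardiness 0
T3: 11→24, due 20, tardiness 4
T4: 24→39, due 42, tardiness 0
T5: 39→48, due 26, tardiness 22
Late orders: 2.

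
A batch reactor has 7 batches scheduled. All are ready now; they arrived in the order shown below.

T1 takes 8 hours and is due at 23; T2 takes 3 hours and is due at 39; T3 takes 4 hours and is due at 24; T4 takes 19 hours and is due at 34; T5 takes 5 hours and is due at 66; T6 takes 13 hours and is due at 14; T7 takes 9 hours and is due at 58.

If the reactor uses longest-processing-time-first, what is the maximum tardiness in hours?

LPT (decreasing processing time): T4 T6 T7 T1 T5 T3 T2.
T4: 0→19, due 34, tardiness 0
T6: 19→32, due 14, tardiness 18
T7: 32→41, due 58, tardiness 0
T1: 41→49, due 23, tardiness 26
T5: 49→54, due 66, tardiness 0
T3: 54→58, due 24, tardiness 34
T2: 58→61, due 39, tardiness 22
Maximum = 34.

34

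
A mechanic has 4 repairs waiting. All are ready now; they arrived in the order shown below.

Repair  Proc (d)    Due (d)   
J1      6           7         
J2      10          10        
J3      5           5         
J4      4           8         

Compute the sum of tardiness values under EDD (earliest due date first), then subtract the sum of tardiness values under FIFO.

-13

EDD (increasing due date): J3 J1 J4 J2.
J3: 0→5, due 5, tardiness 0
J1: 5→11, due 7, tardiness 4
J4: 11→15, due 8, tardiness 7
J2: 15→25, due 10, tardiness 15
Sum = 0+4+7+15 = 26.
FIFO (arrival order): J1 J2 J3 J4.
J1: 0→6, due 7, tardiness 0
J2: 6→16, due 10, tardiness 6
J3: 16→21, due 5, tardiness 16
J4: 21→25, due 8, tardiness 17
Sum = 0+6+16+17 = 39.
Difference = 26 − 39 = -13.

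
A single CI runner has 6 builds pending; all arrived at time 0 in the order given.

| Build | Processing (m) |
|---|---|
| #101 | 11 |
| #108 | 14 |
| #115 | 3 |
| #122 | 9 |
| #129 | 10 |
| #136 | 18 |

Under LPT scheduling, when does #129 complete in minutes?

LPT (decreasing processing time): #136 #108 #101 #129 #122 #115.
#136: 0→18
#108: 18→32
#101: 32→43
#129: 43→53

53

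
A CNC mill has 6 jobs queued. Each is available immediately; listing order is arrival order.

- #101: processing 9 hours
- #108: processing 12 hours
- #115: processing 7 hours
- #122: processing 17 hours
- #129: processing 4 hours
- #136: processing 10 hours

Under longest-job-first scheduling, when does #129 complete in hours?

59

LPT (decreasing processing time): #122 #108 #136 #101 #115 #129.
#122: 0→17
#108: 17→29
#136: 29→39
#101: 39→48
#115: 48→55
#129: 55→59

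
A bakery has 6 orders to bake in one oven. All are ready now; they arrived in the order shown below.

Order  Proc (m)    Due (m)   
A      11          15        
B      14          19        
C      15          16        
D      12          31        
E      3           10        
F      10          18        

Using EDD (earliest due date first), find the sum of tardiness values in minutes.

EDD (increasing due date): E A C F B D.
E: 0→3, due 10, tardiness 0
A: 3→14, due 15, tardiness 0
C: 14→29, due 16, tardiness 13
F: 29→39, due 18, tardiness 21
B: 39→53, due 19, tardiness 34
D: 53→65, due 31, tardiness 34
Sum = 0+0+13+21+34+34 = 102.

102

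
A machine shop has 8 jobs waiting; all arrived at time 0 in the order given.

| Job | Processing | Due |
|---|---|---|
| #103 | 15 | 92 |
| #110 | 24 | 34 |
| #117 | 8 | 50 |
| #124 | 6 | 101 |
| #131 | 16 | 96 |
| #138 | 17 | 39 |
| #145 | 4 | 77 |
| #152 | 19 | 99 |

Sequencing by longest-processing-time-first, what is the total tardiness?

106

LPT (decreasing processing time): #110 #152 #138 #131 #103 #117 #124 #145.
#110: 0→24, due 34, tardiness 0
#152: 24→43, due 99, tardiness 0
#138: 43→60, due 39, tardiness 21
#131: 60→76, due 96, tardiness 0
#103: 76→91, due 92, tardiness 0
#117: 91→99, due 50, tardiness 49
#124: 99→105, due 101, tardiness 4
#145: 105→109, due 77, tardiness 32
Sum = 0+0+21+0+0+49+4+32 = 106.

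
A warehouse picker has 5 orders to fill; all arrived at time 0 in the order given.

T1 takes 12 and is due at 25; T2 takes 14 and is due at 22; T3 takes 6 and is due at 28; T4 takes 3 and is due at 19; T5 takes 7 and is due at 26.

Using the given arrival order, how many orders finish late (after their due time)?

4

FIFO (arrival order): T1 T2 T3 T4 T5.
T1: 0→12, due 25, tardiness 0
T2: 12→26, due 22, tardiness 4
T3: 26→32, due 28, tardiness 4
T4: 32→35, due 19, tardiness 16
T5: 35→42, due 26, tardiness 16
Late orders: 4.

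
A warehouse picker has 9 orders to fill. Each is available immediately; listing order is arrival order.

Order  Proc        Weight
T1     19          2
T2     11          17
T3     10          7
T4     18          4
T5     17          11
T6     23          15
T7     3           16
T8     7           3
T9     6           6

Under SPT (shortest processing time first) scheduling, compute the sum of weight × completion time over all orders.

3735

SPT (increasing processing time): T7 T9 T8 T3 T2 T5 T4 T1 T6.
T7: finishes 3, weight 16, w·C = 48
T9: finishes 9, weight 6, w·C = 54
T8: finishes 16, weight 3, w·C = 48
T3: finishes 26, weight 7, w·C = 182
T2: finishes 37, weight 17, w·C = 629
T5: finishes 54, weight 11, w·C = 594
T4: finishes 72, weight 4, w·C = 288
T1: finishes 91, weight 2, w·C = 182
T6: finishes 114, weight 15, w·C = 1710
Sum = 48+54+48+182+629+594+288+182+1710 = 3735.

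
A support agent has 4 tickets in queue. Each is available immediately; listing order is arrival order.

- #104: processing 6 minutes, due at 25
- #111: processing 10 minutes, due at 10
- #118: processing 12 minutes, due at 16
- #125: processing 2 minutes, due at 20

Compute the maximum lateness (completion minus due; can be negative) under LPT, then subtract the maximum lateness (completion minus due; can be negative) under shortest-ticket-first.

-2

LPT (decreasing processing time): #118 #111 #104 #125.
#118: 0→12, due 16, lateness -4
#111: 12→22, due 10, lateness 12
#104: 22→28, due 25, lateness 3
#125: 28→30, due 20, lateness 10
Maximum = 12.
SPT (increasing processing time): #125 #104 #111 #118.
#125: 0→2, due 20, lateness -18
#104: 2→8, due 25, lateness -17
#111: 8→18, due 10, lateness 8
#118: 18→30, due 16, lateness 14
Maximum = 14.
Difference = 12 − 14 = -2.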